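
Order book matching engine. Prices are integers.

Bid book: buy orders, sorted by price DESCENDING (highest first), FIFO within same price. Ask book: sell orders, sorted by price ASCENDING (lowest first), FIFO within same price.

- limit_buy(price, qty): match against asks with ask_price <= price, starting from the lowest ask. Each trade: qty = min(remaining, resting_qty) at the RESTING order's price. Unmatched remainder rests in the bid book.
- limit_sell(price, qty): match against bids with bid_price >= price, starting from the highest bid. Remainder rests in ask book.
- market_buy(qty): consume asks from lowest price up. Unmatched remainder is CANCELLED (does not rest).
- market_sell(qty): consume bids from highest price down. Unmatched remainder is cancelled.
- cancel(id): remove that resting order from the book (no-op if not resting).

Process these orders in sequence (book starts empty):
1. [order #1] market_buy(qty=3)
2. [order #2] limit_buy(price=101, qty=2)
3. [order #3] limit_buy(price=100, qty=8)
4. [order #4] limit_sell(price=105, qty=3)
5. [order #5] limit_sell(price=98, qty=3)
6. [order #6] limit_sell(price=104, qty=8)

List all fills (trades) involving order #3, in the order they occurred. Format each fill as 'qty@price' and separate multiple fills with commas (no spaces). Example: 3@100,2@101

After op 1 [order #1] market_buy(qty=3): fills=none; bids=[-] asks=[-]
After op 2 [order #2] limit_buy(price=101, qty=2): fills=none; bids=[#2:2@101] asks=[-]
After op 3 [order #3] limit_buy(price=100, qty=8): fills=none; bids=[#2:2@101 #3:8@100] asks=[-]
After op 4 [order #4] limit_sell(price=105, qty=3): fills=none; bids=[#2:2@101 #3:8@100] asks=[#4:3@105]
After op 5 [order #5] limit_sell(price=98, qty=3): fills=#2x#5:2@101 #3x#5:1@100; bids=[#3:7@100] asks=[#4:3@105]
After op 6 [order #6] limit_sell(price=104, qty=8): fills=none; bids=[#3:7@100] asks=[#6:8@104 #4:3@105]

Answer: 1@100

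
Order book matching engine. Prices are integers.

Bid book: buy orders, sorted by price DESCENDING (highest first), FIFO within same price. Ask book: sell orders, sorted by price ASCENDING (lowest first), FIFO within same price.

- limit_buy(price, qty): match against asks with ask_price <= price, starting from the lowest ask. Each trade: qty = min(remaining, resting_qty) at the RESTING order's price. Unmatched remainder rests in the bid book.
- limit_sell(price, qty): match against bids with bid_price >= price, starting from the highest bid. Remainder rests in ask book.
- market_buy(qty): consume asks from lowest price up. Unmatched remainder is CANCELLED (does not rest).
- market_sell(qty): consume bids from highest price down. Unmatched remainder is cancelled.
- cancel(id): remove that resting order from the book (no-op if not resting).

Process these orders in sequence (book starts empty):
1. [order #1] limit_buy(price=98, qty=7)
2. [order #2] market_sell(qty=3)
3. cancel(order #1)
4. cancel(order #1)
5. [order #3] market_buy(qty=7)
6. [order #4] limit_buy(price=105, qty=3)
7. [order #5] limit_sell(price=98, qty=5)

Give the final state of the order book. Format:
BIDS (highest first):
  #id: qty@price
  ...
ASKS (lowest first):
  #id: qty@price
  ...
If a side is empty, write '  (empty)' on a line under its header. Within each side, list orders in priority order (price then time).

After op 1 [order #1] limit_buy(price=98, qty=7): fills=none; bids=[#1:7@98] asks=[-]
After op 2 [order #2] market_sell(qty=3): fills=#1x#2:3@98; bids=[#1:4@98] asks=[-]
After op 3 cancel(order #1): fills=none; bids=[-] asks=[-]
After op 4 cancel(order #1): fills=none; bids=[-] asks=[-]
After op 5 [order #3] market_buy(qty=7): fills=none; bids=[-] asks=[-]
After op 6 [order #4] limit_buy(price=105, qty=3): fills=none; bids=[#4:3@105] asks=[-]
After op 7 [order #5] limit_sell(price=98, qty=5): fills=#4x#5:3@105; bids=[-] asks=[#5:2@98]

Answer: BIDS (highest first):
  (empty)
ASKS (lowest first):
  #5: 2@98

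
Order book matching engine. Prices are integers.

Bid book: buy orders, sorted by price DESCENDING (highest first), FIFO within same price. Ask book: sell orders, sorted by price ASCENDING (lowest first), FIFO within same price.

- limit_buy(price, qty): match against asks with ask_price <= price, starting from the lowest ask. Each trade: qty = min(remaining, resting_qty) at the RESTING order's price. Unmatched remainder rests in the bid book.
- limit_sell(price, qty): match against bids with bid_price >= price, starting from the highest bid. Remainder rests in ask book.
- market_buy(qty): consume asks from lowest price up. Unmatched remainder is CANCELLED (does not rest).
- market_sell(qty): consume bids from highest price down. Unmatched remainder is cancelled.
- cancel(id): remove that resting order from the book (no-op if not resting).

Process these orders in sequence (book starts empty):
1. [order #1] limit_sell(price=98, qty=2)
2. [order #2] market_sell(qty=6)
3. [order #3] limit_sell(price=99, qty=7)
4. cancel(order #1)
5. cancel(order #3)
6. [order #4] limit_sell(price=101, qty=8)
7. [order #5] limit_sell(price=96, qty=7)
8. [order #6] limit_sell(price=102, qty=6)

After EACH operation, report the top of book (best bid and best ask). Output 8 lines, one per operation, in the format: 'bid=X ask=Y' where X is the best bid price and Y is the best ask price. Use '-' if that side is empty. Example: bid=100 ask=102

After op 1 [order #1] limit_sell(price=98, qty=2): fills=none; bids=[-] asks=[#1:2@98]
After op 2 [order #2] market_sell(qty=6): fills=none; bids=[-] asks=[#1:2@98]
After op 3 [order #3] limit_sell(price=99, qty=7): fills=none; bids=[-] asks=[#1:2@98 #3:7@99]
After op 4 cancel(order #1): fills=none; bids=[-] asks=[#3:7@99]
After op 5 cancel(order #3): fills=none; bids=[-] asks=[-]
After op 6 [order #4] limit_sell(price=101, qty=8): fills=none; bids=[-] asks=[#4:8@101]
After op 7 [order #5] limit_sell(price=96, qty=7): fills=none; bids=[-] asks=[#5:7@96 #4:8@101]
After op 8 [order #6] limit_sell(price=102, qty=6): fills=none; bids=[-] asks=[#5:7@96 #4:8@101 #6:6@102]

Answer: bid=- ask=98
bid=- ask=98
bid=- ask=98
bid=- ask=99
bid=- ask=-
bid=- ask=101
bid=- ask=96
bid=- ask=96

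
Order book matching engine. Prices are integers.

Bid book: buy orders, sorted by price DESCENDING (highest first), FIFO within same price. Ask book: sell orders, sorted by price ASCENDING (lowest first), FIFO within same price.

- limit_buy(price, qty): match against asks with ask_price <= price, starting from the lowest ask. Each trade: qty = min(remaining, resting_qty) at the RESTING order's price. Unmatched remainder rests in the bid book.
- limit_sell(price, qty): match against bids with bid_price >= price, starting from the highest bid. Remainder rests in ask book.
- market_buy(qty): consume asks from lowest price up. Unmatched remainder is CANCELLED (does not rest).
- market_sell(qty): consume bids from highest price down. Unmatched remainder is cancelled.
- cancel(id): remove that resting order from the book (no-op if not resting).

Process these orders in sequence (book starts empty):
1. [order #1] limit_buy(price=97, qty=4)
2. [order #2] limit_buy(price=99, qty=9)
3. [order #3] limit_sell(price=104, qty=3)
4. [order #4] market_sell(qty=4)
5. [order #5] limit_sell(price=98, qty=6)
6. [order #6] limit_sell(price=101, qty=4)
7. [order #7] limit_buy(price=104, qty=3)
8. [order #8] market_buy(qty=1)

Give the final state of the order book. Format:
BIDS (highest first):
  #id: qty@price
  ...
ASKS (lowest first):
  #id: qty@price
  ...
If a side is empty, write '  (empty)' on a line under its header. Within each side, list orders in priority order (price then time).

Answer: BIDS (highest first):
  #1: 4@97
ASKS (lowest first):
  #6: 1@101
  #3: 3@104

Derivation:
After op 1 [order #1] limit_buy(price=97, qty=4): fills=none; bids=[#1:4@97] asks=[-]
After op 2 [order #2] limit_buy(price=99, qty=9): fills=none; bids=[#2:9@99 #1:4@97] asks=[-]
After op 3 [order #3] limit_sell(price=104, qty=3): fills=none; bids=[#2:9@99 #1:4@97] asks=[#3:3@104]
After op 4 [order #4] market_sell(qty=4): fills=#2x#4:4@99; bids=[#2:5@99 #1:4@97] asks=[#3:3@104]
After op 5 [order #5] limit_sell(price=98, qty=6): fills=#2x#5:5@99; bids=[#1:4@97] asks=[#5:1@98 #3:3@104]
After op 6 [order #6] limit_sell(price=101, qty=4): fills=none; bids=[#1:4@97] asks=[#5:1@98 #6:4@101 #3:3@104]
After op 7 [order #7] limit_buy(price=104, qty=3): fills=#7x#5:1@98 #7x#6:2@101; bids=[#1:4@97] asks=[#6:2@101 #3:3@104]
After op 8 [order #8] market_buy(qty=1): fills=#8x#6:1@101; bids=[#1:4@97] asks=[#6:1@101 #3:3@104]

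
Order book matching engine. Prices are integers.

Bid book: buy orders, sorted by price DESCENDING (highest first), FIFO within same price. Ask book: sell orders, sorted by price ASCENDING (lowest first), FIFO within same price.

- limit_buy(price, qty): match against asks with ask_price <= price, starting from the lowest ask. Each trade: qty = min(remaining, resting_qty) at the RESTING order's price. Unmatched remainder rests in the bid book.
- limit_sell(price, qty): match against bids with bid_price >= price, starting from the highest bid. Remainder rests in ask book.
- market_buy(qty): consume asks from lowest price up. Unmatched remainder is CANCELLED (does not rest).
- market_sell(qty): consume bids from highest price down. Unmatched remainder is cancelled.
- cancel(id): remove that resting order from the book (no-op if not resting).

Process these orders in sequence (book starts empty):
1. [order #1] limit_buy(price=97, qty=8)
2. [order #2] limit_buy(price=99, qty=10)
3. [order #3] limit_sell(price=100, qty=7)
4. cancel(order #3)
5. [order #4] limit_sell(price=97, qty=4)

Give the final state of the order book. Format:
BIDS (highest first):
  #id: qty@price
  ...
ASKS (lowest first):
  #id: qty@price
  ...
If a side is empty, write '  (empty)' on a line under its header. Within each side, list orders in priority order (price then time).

After op 1 [order #1] limit_buy(price=97, qty=8): fills=none; bids=[#1:8@97] asks=[-]
After op 2 [order #2] limit_buy(price=99, qty=10): fills=none; bids=[#2:10@99 #1:8@97] asks=[-]
After op 3 [order #3] limit_sell(price=100, qty=7): fills=none; bids=[#2:10@99 #1:8@97] asks=[#3:7@100]
After op 4 cancel(order #3): fills=none; bids=[#2:10@99 #1:8@97] asks=[-]
After op 5 [order #4] limit_sell(price=97, qty=4): fills=#2x#4:4@99; bids=[#2:6@99 #1:8@97] asks=[-]

Answer: BIDS (highest first):
  #2: 6@99
  #1: 8@97
ASKS (lowest first):
  (empty)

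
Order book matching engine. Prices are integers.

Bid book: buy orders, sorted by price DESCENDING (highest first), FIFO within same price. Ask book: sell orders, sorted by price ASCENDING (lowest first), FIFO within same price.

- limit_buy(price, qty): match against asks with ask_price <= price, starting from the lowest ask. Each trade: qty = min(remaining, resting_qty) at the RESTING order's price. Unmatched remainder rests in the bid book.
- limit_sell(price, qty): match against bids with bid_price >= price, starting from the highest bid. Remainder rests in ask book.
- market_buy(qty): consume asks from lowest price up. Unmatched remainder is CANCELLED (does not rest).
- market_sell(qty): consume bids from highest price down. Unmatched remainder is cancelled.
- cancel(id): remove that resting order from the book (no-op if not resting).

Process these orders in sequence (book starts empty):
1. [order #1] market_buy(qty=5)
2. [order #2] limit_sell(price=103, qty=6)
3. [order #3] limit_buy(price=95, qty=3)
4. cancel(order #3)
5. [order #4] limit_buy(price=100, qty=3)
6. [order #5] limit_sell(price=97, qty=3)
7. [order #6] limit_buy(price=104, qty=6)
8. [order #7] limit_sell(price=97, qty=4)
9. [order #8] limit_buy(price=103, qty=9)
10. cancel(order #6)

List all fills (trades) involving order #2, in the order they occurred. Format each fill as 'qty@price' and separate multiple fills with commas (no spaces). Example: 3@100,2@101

After op 1 [order #1] market_buy(qty=5): fills=none; bids=[-] asks=[-]
After op 2 [order #2] limit_sell(price=103, qty=6): fills=none; bids=[-] asks=[#2:6@103]
After op 3 [order #3] limit_buy(price=95, qty=3): fills=none; bids=[#3:3@95] asks=[#2:6@103]
After op 4 cancel(order #3): fills=none; bids=[-] asks=[#2:6@103]
After op 5 [order #4] limit_buy(price=100, qty=3): fills=none; bids=[#4:3@100] asks=[#2:6@103]
After op 6 [order #5] limit_sell(price=97, qty=3): fills=#4x#5:3@100; bids=[-] asks=[#2:6@103]
After op 7 [order #6] limit_buy(price=104, qty=6): fills=#6x#2:6@103; bids=[-] asks=[-]
After op 8 [order #7] limit_sell(price=97, qty=4): fills=none; bids=[-] asks=[#7:4@97]
After op 9 [order #8] limit_buy(price=103, qty=9): fills=#8x#7:4@97; bids=[#8:5@103] asks=[-]
After op 10 cancel(order #6): fills=none; bids=[#8:5@103] asks=[-]

Answer: 6@103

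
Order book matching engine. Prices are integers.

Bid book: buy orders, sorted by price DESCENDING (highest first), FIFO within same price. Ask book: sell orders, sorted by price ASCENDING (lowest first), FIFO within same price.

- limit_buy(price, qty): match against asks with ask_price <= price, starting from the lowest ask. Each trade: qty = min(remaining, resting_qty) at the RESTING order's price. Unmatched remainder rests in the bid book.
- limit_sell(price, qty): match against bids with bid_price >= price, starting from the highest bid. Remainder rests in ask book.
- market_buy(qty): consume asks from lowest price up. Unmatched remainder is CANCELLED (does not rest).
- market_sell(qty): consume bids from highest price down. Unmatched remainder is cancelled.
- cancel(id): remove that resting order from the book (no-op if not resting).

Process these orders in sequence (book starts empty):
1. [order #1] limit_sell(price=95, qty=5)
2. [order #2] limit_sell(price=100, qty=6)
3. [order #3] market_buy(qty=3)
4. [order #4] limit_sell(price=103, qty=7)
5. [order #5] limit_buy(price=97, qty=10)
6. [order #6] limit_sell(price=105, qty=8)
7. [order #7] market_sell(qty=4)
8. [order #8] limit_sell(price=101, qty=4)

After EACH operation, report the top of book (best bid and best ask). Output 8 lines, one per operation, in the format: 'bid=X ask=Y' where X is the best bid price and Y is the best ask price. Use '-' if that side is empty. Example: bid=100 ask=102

After op 1 [order #1] limit_sell(price=95, qty=5): fills=none; bids=[-] asks=[#1:5@95]
After op 2 [order #2] limit_sell(price=100, qty=6): fills=none; bids=[-] asks=[#1:5@95 #2:6@100]
After op 3 [order #3] market_buy(qty=3): fills=#3x#1:3@95; bids=[-] asks=[#1:2@95 #2:6@100]
After op 4 [order #4] limit_sell(price=103, qty=7): fills=none; bids=[-] asks=[#1:2@95 #2:6@100 #4:7@103]
After op 5 [order #5] limit_buy(price=97, qty=10): fills=#5x#1:2@95; bids=[#5:8@97] asks=[#2:6@100 #4:7@103]
After op 6 [order #6] limit_sell(price=105, qty=8): fills=none; bids=[#5:8@97] asks=[#2:6@100 #4:7@103 #6:8@105]
After op 7 [order #7] market_sell(qty=4): fills=#5x#7:4@97; bids=[#5:4@97] asks=[#2:6@100 #4:7@103 #6:8@105]
After op 8 [order #8] limit_sell(price=101, qty=4): fills=none; bids=[#5:4@97] asks=[#2:6@100 #8:4@101 #4:7@103 #6:8@105]

Answer: bid=- ask=95
bid=- ask=95
bid=- ask=95
bid=- ask=95
bid=97 ask=100
bid=97 ask=100
bid=97 ask=100
bid=97 ask=100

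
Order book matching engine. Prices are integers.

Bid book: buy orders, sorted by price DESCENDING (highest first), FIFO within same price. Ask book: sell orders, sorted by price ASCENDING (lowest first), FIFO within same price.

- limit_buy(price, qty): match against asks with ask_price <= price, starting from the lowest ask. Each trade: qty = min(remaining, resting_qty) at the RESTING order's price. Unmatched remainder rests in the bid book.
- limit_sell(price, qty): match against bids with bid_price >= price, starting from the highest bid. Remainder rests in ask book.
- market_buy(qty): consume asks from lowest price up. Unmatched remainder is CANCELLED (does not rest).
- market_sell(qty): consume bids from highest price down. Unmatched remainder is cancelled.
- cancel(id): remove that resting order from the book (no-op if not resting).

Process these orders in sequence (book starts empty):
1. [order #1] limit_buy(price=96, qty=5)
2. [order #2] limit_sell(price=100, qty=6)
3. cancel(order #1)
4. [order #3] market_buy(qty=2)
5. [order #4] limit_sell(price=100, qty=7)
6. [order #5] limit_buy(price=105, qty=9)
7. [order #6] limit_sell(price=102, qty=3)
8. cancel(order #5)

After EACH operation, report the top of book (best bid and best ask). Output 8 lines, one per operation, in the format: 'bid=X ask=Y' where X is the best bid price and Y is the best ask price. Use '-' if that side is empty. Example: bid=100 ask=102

After op 1 [order #1] limit_buy(price=96, qty=5): fills=none; bids=[#1:5@96] asks=[-]
After op 2 [order #2] limit_sell(price=100, qty=6): fills=none; bids=[#1:5@96] asks=[#2:6@100]
After op 3 cancel(order #1): fills=none; bids=[-] asks=[#2:6@100]
After op 4 [order #3] market_buy(qty=2): fills=#3x#2:2@100; bids=[-] asks=[#2:4@100]
After op 5 [order #4] limit_sell(price=100, qty=7): fills=none; bids=[-] asks=[#2:4@100 #4:7@100]
After op 6 [order #5] limit_buy(price=105, qty=9): fills=#5x#2:4@100 #5x#4:5@100; bids=[-] asks=[#4:2@100]
After op 7 [order #6] limit_sell(price=102, qty=3): fills=none; bids=[-] asks=[#4:2@100 #6:3@102]
After op 8 cancel(order #5): fills=none; bids=[-] asks=[#4:2@100 #6:3@102]

Answer: bid=96 ask=-
bid=96 ask=100
bid=- ask=100
bid=- ask=100
bid=- ask=100
bid=- ask=100
bid=- ask=100
bid=- ask=100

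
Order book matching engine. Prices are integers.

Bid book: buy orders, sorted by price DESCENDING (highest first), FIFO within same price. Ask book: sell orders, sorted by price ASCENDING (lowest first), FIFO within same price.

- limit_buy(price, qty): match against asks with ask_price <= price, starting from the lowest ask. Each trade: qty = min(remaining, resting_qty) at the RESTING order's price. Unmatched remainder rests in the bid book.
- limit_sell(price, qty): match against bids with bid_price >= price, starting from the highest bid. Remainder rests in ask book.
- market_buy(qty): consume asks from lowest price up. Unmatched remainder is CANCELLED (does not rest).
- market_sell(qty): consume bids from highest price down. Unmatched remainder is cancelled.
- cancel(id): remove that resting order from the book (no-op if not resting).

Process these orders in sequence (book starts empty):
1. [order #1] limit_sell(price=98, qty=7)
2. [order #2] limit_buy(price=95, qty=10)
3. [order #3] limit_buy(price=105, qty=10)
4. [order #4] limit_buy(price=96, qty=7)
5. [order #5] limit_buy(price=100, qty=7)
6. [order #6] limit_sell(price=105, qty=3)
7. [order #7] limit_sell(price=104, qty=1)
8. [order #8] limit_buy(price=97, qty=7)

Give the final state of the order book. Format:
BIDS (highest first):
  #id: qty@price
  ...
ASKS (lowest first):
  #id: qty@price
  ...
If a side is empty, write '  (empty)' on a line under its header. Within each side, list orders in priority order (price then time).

After op 1 [order #1] limit_sell(price=98, qty=7): fills=none; bids=[-] asks=[#1:7@98]
After op 2 [order #2] limit_buy(price=95, qty=10): fills=none; bids=[#2:10@95] asks=[#1:7@98]
After op 3 [order #3] limit_buy(price=105, qty=10): fills=#3x#1:7@98; bids=[#3:3@105 #2:10@95] asks=[-]
After op 4 [order #4] limit_buy(price=96, qty=7): fills=none; bids=[#3:3@105 #4:7@96 #2:10@95] asks=[-]
After op 5 [order #5] limit_buy(price=100, qty=7): fills=none; bids=[#3:3@105 #5:7@100 #4:7@96 #2:10@95] asks=[-]
After op 6 [order #6] limit_sell(price=105, qty=3): fills=#3x#6:3@105; bids=[#5:7@100 #4:7@96 #2:10@95] asks=[-]
After op 7 [order #7] limit_sell(price=104, qty=1): fills=none; bids=[#5:7@100 #4:7@96 #2:10@95] asks=[#7:1@104]
After op 8 [order #8] limit_buy(price=97, qty=7): fills=none; bids=[#5:7@100 #8:7@97 #4:7@96 #2:10@95] asks=[#7:1@104]

Answer: BIDS (highest first):
  #5: 7@100
  #8: 7@97
  #4: 7@96
  #2: 10@95
ASKS (lowest first):
  #7: 1@104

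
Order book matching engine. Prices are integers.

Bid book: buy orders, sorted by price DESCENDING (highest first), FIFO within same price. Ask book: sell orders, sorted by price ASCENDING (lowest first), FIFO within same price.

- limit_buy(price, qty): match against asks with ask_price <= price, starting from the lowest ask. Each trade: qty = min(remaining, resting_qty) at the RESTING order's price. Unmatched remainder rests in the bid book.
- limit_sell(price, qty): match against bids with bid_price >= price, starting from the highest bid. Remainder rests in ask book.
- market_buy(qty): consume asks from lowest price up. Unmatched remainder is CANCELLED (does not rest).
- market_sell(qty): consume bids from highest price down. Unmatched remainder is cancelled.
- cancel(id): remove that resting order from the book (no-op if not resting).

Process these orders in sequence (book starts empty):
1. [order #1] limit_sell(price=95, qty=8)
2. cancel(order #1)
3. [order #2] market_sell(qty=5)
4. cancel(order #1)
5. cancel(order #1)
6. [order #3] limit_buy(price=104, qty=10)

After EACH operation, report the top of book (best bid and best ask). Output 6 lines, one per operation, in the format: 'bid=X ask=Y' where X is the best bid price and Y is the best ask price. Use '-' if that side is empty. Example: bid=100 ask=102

After op 1 [order #1] limit_sell(price=95, qty=8): fills=none; bids=[-] asks=[#1:8@95]
After op 2 cancel(order #1): fills=none; bids=[-] asks=[-]
After op 3 [order #2] market_sell(qty=5): fills=none; bids=[-] asks=[-]
After op 4 cancel(order #1): fills=none; bids=[-] asks=[-]
After op 5 cancel(order #1): fills=none; bids=[-] asks=[-]
After op 6 [order #3] limit_buy(price=104, qty=10): fills=none; bids=[#3:10@104] asks=[-]

Answer: bid=- ask=95
bid=- ask=-
bid=- ask=-
bid=- ask=-
bid=- ask=-
bid=104 ask=-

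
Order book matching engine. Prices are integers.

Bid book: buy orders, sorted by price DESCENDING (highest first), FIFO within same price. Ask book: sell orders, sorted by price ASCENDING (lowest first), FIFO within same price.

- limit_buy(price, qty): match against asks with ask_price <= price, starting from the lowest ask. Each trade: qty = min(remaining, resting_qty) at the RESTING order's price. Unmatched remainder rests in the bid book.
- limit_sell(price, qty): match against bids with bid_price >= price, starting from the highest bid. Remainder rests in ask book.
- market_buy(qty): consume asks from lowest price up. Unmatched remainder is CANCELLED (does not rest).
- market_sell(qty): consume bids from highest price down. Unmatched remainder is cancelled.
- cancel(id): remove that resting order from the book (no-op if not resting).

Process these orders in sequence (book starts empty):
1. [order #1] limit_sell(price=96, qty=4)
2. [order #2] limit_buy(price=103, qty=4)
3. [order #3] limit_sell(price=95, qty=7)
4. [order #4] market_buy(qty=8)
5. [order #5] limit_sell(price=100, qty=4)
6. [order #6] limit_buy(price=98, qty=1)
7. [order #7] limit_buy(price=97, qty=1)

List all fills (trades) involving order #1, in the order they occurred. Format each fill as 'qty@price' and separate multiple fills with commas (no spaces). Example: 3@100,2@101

Answer: 4@96

Derivation:
After op 1 [order #1] limit_sell(price=96, qty=4): fills=none; bids=[-] asks=[#1:4@96]
After op 2 [order #2] limit_buy(price=103, qty=4): fills=#2x#1:4@96; bids=[-] asks=[-]
After op 3 [order #3] limit_sell(price=95, qty=7): fills=none; bids=[-] asks=[#3:7@95]
After op 4 [order #4] market_buy(qty=8): fills=#4x#3:7@95; bids=[-] asks=[-]
After op 5 [order #5] limit_sell(price=100, qty=4): fills=none; bids=[-] asks=[#5:4@100]
After op 6 [order #6] limit_buy(price=98, qty=1): fills=none; bids=[#6:1@98] asks=[#5:4@100]
After op 7 [order #7] limit_buy(price=97, qty=1): fills=none; bids=[#6:1@98 #7:1@97] asks=[#5:4@100]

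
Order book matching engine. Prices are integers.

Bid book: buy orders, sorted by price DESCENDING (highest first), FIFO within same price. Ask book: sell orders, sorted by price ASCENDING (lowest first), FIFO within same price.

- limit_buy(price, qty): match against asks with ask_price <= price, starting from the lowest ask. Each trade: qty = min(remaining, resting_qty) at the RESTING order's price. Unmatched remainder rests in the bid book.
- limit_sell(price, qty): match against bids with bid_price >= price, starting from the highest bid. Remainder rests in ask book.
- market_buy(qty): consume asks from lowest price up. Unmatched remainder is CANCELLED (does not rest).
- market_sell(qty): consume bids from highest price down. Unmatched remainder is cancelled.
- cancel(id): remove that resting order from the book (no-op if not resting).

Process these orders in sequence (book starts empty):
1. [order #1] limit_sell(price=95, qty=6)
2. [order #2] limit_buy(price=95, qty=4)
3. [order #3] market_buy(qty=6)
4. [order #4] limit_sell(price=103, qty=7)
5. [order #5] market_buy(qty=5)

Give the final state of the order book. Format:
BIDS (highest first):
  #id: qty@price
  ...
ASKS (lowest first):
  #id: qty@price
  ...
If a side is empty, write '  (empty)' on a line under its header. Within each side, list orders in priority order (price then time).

Answer: BIDS (highest first):
  (empty)
ASKS (lowest first):
  #4: 2@103

Derivation:
After op 1 [order #1] limit_sell(price=95, qty=6): fills=none; bids=[-] asks=[#1:6@95]
After op 2 [order #2] limit_buy(price=95, qty=4): fills=#2x#1:4@95; bids=[-] asks=[#1:2@95]
After op 3 [order #3] market_buy(qty=6): fills=#3x#1:2@95; bids=[-] asks=[-]
After op 4 [order #4] limit_sell(price=103, qty=7): fills=none; bids=[-] asks=[#4:7@103]
After op 5 [order #5] market_buy(qty=5): fills=#5x#4:5@103; bids=[-] asks=[#4:2@103]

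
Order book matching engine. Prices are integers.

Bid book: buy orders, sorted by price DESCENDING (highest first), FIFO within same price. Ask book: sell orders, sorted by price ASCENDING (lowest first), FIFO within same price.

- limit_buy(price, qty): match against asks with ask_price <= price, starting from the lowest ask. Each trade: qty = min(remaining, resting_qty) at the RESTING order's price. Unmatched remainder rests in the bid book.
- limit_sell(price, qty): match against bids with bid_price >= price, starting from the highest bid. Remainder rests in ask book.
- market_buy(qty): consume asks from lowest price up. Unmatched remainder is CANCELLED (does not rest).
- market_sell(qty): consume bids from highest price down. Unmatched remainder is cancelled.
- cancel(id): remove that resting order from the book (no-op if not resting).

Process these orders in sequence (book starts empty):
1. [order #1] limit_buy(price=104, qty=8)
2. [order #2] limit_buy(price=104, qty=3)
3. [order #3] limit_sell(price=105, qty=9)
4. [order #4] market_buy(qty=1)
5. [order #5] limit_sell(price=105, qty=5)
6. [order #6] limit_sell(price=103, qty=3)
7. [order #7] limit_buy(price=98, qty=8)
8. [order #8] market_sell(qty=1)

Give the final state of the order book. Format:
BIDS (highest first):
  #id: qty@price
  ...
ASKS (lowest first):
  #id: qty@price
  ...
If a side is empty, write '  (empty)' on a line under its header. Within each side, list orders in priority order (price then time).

After op 1 [order #1] limit_buy(price=104, qty=8): fills=none; bids=[#1:8@104] asks=[-]
After op 2 [order #2] limit_buy(price=104, qty=3): fills=none; bids=[#1:8@104 #2:3@104] asks=[-]
After op 3 [order #3] limit_sell(price=105, qty=9): fills=none; bids=[#1:8@104 #2:3@104] asks=[#3:9@105]
After op 4 [order #4] market_buy(qty=1): fills=#4x#3:1@105; bids=[#1:8@104 #2:3@104] asks=[#3:8@105]
After op 5 [order #5] limit_sell(price=105, qty=5): fills=none; bids=[#1:8@104 #2:3@104] asks=[#3:8@105 #5:5@105]
After op 6 [order #6] limit_sell(price=103, qty=3): fills=#1x#6:3@104; bids=[#1:5@104 #2:3@104] asks=[#3:8@105 #5:5@105]
After op 7 [order #7] limit_buy(price=98, qty=8): fills=none; bids=[#1:5@104 #2:3@104 #7:8@98] asks=[#3:8@105 #5:5@105]
After op 8 [order #8] market_sell(qty=1): fills=#1x#8:1@104; bids=[#1:4@104 #2:3@104 #7:8@98] asks=[#3:8@105 #5:5@105]

Answer: BIDS (highest first):
  #1: 4@104
  #2: 3@104
  #7: 8@98
ASKS (lowest first):
  #3: 8@105
  #5: 5@105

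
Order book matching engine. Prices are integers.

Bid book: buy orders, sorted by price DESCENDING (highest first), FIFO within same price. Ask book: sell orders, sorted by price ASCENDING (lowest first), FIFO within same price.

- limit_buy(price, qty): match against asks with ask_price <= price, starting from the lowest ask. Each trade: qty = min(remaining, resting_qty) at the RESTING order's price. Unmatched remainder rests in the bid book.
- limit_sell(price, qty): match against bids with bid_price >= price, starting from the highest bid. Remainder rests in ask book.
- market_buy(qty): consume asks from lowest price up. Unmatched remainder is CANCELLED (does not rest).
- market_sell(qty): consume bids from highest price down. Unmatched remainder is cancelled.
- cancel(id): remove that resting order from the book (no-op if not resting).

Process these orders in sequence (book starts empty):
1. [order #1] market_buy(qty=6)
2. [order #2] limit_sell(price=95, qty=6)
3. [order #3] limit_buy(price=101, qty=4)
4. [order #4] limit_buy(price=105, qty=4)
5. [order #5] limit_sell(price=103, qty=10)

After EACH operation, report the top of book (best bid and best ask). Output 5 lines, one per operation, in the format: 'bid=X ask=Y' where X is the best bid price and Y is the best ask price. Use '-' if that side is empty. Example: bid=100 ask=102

After op 1 [order #1] market_buy(qty=6): fills=none; bids=[-] asks=[-]
After op 2 [order #2] limit_sell(price=95, qty=6): fills=none; bids=[-] asks=[#2:6@95]
After op 3 [order #3] limit_buy(price=101, qty=4): fills=#3x#2:4@95; bids=[-] asks=[#2:2@95]
After op 4 [order #4] limit_buy(price=105, qty=4): fills=#4x#2:2@95; bids=[#4:2@105] asks=[-]
After op 5 [order #5] limit_sell(price=103, qty=10): fills=#4x#5:2@105; bids=[-] asks=[#5:8@103]

Answer: bid=- ask=-
bid=- ask=95
bid=- ask=95
bid=105 ask=-
bid=- ask=103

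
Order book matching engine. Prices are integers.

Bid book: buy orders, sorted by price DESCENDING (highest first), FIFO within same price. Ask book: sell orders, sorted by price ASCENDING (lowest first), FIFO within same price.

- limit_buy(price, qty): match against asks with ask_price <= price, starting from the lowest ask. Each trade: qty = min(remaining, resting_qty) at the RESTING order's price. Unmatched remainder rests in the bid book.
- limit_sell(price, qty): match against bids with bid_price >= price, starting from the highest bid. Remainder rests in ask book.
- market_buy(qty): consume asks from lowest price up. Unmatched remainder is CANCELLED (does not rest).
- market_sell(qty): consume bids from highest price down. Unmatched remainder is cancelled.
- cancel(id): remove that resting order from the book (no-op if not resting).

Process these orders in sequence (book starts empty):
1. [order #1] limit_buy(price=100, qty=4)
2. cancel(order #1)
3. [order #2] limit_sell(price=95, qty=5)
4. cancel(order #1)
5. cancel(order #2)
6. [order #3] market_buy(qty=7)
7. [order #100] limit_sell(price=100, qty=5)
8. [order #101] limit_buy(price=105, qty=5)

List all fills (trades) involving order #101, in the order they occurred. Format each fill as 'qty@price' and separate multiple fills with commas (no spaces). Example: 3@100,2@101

Answer: 5@100

Derivation:
After op 1 [order #1] limit_buy(price=100, qty=4): fills=none; bids=[#1:4@100] asks=[-]
After op 2 cancel(order #1): fills=none; bids=[-] asks=[-]
After op 3 [order #2] limit_sell(price=95, qty=5): fills=none; bids=[-] asks=[#2:5@95]
After op 4 cancel(order #1): fills=none; bids=[-] asks=[#2:5@95]
After op 5 cancel(order #2): fills=none; bids=[-] asks=[-]
After op 6 [order #3] market_buy(qty=7): fills=none; bids=[-] asks=[-]
After op 7 [order #100] limit_sell(price=100, qty=5): fills=none; bids=[-] asks=[#100:5@100]
After op 8 [order #101] limit_buy(price=105, qty=5): fills=#101x#100:5@100; bids=[-] asks=[-]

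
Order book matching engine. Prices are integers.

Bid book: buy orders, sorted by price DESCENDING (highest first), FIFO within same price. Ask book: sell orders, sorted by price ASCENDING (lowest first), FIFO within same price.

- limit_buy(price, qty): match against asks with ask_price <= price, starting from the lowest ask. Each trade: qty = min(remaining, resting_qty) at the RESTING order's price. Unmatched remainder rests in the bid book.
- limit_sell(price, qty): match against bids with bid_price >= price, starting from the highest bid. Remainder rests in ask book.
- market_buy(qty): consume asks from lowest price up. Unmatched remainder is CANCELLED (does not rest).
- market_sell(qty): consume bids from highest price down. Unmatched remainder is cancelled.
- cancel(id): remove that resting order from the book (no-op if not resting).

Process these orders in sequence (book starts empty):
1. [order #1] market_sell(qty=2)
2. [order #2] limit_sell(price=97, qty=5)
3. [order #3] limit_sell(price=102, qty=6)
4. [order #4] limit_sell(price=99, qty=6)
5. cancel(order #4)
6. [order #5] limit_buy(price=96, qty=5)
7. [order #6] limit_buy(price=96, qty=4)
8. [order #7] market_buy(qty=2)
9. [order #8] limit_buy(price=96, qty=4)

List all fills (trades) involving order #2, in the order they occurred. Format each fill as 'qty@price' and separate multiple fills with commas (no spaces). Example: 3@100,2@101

After op 1 [order #1] market_sell(qty=2): fills=none; bids=[-] asks=[-]
After op 2 [order #2] limit_sell(price=97, qty=5): fills=none; bids=[-] asks=[#2:5@97]
After op 3 [order #3] limit_sell(price=102, qty=6): fills=none; bids=[-] asks=[#2:5@97 #3:6@102]
After op 4 [order #4] limit_sell(price=99, qty=6): fills=none; bids=[-] asks=[#2:5@97 #4:6@99 #3:6@102]
After op 5 cancel(order #4): fills=none; bids=[-] asks=[#2:5@97 #3:6@102]
After op 6 [order #5] limit_buy(price=96, qty=5): fills=none; bids=[#5:5@96] asks=[#2:5@97 #3:6@102]
After op 7 [order #6] limit_buy(price=96, qty=4): fills=none; bids=[#5:5@96 #6:4@96] asks=[#2:5@97 #3:6@102]
After op 8 [order #7] market_buy(qty=2): fills=#7x#2:2@97; bids=[#5:5@96 #6:4@96] asks=[#2:3@97 #3:6@102]
After op 9 [order #8] limit_buy(price=96, qty=4): fills=none; bids=[#5:5@96 #6:4@96 #8:4@96] asks=[#2:3@97 #3:6@102]

Answer: 2@97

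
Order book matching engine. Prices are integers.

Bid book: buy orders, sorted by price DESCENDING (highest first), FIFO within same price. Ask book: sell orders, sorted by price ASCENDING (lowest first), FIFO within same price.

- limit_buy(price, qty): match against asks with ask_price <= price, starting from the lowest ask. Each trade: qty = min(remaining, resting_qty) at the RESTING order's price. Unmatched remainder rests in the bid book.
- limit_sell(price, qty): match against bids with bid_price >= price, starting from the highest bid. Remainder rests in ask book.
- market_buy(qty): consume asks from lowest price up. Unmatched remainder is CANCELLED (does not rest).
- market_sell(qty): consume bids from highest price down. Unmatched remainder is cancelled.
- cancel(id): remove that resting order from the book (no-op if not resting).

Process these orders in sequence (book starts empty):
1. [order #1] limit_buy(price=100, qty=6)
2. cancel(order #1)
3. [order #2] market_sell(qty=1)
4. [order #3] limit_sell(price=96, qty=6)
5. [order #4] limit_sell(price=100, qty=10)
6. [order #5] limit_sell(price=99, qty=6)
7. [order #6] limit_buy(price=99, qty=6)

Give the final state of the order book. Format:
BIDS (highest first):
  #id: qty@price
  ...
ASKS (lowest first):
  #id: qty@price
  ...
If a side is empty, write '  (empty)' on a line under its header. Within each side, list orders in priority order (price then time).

After op 1 [order #1] limit_buy(price=100, qty=6): fills=none; bids=[#1:6@100] asks=[-]
After op 2 cancel(order #1): fills=none; bids=[-] asks=[-]
After op 3 [order #2] market_sell(qty=1): fills=none; bids=[-] asks=[-]
After op 4 [order #3] limit_sell(price=96, qty=6): fills=none; bids=[-] asks=[#3:6@96]
After op 5 [order #4] limit_sell(price=100, qty=10): fills=none; bids=[-] asks=[#3:6@96 #4:10@100]
After op 6 [order #5] limit_sell(price=99, qty=6): fills=none; bids=[-] asks=[#3:6@96 #5:6@99 #4:10@100]
After op 7 [order #6] limit_buy(price=99, qty=6): fills=#6x#3:6@96; bids=[-] asks=[#5:6@99 #4:10@100]

Answer: BIDS (highest first):
  (empty)
ASKS (lowest first):
  #5: 6@99
  #4: 10@100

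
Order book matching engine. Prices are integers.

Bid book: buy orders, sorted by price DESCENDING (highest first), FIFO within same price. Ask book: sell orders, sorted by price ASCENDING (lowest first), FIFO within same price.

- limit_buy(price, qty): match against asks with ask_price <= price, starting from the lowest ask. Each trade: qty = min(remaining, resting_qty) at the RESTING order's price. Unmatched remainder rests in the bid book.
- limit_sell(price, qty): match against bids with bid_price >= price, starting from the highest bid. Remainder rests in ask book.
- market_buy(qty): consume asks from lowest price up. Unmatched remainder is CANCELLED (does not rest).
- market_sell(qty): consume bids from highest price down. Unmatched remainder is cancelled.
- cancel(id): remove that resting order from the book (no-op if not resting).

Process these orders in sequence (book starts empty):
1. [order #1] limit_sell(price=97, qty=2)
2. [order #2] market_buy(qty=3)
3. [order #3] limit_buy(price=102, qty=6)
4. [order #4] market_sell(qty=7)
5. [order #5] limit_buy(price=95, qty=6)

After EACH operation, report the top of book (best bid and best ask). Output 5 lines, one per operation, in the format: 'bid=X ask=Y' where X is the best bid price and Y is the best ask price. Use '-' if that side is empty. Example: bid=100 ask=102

After op 1 [order #1] limit_sell(price=97, qty=2): fills=none; bids=[-] asks=[#1:2@97]
After op 2 [order #2] market_buy(qty=3): fills=#2x#1:2@97; bids=[-] asks=[-]
After op 3 [order #3] limit_buy(price=102, qty=6): fills=none; bids=[#3:6@102] asks=[-]
After op 4 [order #4] market_sell(qty=7): fills=#3x#4:6@102; bids=[-] asks=[-]
After op 5 [order #5] limit_buy(price=95, qty=6): fills=none; bids=[#5:6@95] asks=[-]

Answer: bid=- ask=97
bid=- ask=-
bid=102 ask=-
bid=- ask=-
bid=95 ask=-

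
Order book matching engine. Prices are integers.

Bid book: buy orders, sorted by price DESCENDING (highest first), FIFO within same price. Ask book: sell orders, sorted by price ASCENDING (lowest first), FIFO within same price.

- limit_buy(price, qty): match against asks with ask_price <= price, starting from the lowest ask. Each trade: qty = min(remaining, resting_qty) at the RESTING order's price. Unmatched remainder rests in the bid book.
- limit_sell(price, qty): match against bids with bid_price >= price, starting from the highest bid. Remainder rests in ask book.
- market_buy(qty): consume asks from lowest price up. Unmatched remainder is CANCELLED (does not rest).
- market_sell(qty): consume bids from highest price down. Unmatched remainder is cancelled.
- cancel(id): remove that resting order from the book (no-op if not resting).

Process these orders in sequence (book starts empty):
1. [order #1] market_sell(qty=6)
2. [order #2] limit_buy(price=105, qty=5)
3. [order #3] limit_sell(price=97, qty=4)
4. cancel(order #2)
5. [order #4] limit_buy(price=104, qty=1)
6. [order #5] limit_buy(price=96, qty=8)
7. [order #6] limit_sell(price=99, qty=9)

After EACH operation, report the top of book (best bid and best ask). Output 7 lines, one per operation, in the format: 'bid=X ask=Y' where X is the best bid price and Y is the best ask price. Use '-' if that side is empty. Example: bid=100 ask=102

Answer: bid=- ask=-
bid=105 ask=-
bid=105 ask=-
bid=- ask=-
bid=104 ask=-
bid=104 ask=-
bid=96 ask=99

Derivation:
After op 1 [order #1] market_sell(qty=6): fills=none; bids=[-] asks=[-]
After op 2 [order #2] limit_buy(price=105, qty=5): fills=none; bids=[#2:5@105] asks=[-]
After op 3 [order #3] limit_sell(price=97, qty=4): fills=#2x#3:4@105; bids=[#2:1@105] asks=[-]
After op 4 cancel(order #2): fills=none; bids=[-] asks=[-]
After op 5 [order #4] limit_buy(price=104, qty=1): fills=none; bids=[#4:1@104] asks=[-]
After op 6 [order #5] limit_buy(price=96, qty=8): fills=none; bids=[#4:1@104 #5:8@96] asks=[-]
After op 7 [order #6] limit_sell(price=99, qty=9): fills=#4x#6:1@104; bids=[#5:8@96] asks=[#6:8@99]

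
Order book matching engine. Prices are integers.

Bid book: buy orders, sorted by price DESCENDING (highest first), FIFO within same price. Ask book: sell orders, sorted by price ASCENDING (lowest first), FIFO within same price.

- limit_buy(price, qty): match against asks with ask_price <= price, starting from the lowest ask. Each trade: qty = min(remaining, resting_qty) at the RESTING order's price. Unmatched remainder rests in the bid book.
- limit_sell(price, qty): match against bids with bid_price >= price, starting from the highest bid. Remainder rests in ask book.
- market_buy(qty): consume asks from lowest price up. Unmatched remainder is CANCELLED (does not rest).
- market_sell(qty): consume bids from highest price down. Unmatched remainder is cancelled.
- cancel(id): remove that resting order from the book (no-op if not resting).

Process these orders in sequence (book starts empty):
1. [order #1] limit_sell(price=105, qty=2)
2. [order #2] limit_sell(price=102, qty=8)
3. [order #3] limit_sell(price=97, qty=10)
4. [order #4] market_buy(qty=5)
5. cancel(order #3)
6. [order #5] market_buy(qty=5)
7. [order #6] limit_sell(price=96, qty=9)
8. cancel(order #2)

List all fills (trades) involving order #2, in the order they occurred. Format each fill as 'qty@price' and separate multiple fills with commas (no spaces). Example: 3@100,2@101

Answer: 5@102

Derivation:
After op 1 [order #1] limit_sell(price=105, qty=2): fills=none; bids=[-] asks=[#1:2@105]
After op 2 [order #2] limit_sell(price=102, qty=8): fills=none; bids=[-] asks=[#2:8@102 #1:2@105]
After op 3 [order #3] limit_sell(price=97, qty=10): fills=none; bids=[-] asks=[#3:10@97 #2:8@102 #1:2@105]
After op 4 [order #4] market_buy(qty=5): fills=#4x#3:5@97; bids=[-] asks=[#3:5@97 #2:8@102 #1:2@105]
After op 5 cancel(order #3): fills=none; bids=[-] asks=[#2:8@102 #1:2@105]
After op 6 [order #5] market_buy(qty=5): fills=#5x#2:5@102; bids=[-] asks=[#2:3@102 #1:2@105]
After op 7 [order #6] limit_sell(price=96, qty=9): fills=none; bids=[-] asks=[#6:9@96 #2:3@102 #1:2@105]
After op 8 cancel(order #2): fills=none; bids=[-] asks=[#6:9@96 #1:2@105]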